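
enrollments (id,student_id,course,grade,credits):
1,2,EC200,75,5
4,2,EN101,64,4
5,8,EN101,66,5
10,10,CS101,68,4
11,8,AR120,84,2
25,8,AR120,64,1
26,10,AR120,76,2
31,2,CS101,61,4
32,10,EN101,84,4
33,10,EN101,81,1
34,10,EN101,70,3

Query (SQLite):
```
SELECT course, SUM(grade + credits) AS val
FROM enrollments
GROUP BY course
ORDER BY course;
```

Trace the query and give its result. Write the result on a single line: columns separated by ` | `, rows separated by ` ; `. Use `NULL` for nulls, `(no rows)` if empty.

AR120 | 229 ; CS101 | 137 ; EC200 | 80 ; EN101 | 382

For each row compute grade + credits.
Group by course; take SUM of the expression per group.
  AR120: ids {11, 25, 26} → SUM(grade + credits)=229
  CS101: ids {10, 31} → SUM(grade + credits)=137
  EC200: ids {1} → SUM(grade + credits)=80
  EN101: ids {4, 5, 32, 33, 34} → SUM(grade + credits)=382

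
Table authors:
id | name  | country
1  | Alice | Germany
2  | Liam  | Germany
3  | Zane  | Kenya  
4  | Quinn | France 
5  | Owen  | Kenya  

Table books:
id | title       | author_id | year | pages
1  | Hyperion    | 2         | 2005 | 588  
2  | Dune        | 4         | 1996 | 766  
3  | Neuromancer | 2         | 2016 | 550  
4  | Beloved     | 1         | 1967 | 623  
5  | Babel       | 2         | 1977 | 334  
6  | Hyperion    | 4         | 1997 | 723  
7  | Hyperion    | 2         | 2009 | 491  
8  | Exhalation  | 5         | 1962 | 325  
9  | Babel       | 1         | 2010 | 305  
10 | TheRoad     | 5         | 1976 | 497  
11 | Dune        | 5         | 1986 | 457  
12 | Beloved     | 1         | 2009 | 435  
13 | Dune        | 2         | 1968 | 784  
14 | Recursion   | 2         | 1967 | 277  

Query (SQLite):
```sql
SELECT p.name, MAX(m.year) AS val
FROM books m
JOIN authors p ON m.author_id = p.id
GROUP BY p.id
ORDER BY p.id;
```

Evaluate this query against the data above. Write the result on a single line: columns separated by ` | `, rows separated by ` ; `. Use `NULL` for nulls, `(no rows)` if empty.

Alice | 2010 ; Liam | 2016 ; Quinn | 1997 ; Owen | 1986

Join each books row to its authors via author_id.
Group joined rows by authors.id; compute MAX(m.year) per group.
  1: ids {4, 9, 12} → MAX(m.year)=2010
  2: ids {1, 3, 5, 7, 13, 14} → MAX(m.year)=2016
  4: ids {2, 6} → MAX(m.year)=1997
  5: ids {8, 10, 11} → MAX(m.year)=1986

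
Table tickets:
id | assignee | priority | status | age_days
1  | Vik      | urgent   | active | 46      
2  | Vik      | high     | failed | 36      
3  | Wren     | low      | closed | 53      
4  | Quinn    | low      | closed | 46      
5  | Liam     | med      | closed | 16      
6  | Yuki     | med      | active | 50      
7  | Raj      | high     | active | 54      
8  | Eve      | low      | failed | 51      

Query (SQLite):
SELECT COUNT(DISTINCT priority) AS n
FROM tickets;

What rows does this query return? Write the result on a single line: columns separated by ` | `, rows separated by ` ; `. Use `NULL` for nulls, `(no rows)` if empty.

Count distinct non-NULL priority values.

4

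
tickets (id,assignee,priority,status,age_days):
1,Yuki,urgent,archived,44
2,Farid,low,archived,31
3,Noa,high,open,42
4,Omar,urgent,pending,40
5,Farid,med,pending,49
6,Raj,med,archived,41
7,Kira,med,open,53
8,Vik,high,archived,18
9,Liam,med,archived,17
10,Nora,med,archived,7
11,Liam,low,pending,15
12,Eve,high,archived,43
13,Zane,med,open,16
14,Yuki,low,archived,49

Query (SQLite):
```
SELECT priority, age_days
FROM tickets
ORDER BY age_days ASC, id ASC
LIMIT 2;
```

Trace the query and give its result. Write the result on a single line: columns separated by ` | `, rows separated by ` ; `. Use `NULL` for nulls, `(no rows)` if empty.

Sort by age_days asc, tiebreak id asc: (7, id=10), (15, id=11), (16, id=13), (17, id=9), (18, id=8) …. Take first 2.

med | 7 ; low | 15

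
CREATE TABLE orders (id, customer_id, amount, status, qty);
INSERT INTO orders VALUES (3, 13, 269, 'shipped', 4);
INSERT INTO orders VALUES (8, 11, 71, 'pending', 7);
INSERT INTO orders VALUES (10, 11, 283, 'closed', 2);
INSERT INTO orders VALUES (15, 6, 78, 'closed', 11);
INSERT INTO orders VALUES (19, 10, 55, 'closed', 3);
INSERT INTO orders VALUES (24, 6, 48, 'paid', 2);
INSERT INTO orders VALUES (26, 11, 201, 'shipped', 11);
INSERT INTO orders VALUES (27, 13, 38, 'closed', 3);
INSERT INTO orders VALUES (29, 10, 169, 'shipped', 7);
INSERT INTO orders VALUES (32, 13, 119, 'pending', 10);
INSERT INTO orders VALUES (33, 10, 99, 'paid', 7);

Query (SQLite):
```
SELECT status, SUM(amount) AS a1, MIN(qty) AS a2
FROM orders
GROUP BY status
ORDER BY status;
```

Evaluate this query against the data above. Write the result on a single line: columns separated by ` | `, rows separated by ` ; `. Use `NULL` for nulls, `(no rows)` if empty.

closed | 454 | 2 ; paid | 147 | 2 ; pending | 190 | 7 ; shipped | 639 | 4

Group orders by status.
Per group compute: SUM(amount), MIN(qty).
  closed: ids {10, 15, 19, 27} → SUM(amount)=454, MIN(qty)=2
  paid: ids {24, 33} → SUM(amount)=147, MIN(qty)=2
  pending: ids {8, 32} → SUM(amount)=190, MIN(qty)=7
  shipped: ids {3, 26, 29} → SUM(amount)=639, MIN(qty)=4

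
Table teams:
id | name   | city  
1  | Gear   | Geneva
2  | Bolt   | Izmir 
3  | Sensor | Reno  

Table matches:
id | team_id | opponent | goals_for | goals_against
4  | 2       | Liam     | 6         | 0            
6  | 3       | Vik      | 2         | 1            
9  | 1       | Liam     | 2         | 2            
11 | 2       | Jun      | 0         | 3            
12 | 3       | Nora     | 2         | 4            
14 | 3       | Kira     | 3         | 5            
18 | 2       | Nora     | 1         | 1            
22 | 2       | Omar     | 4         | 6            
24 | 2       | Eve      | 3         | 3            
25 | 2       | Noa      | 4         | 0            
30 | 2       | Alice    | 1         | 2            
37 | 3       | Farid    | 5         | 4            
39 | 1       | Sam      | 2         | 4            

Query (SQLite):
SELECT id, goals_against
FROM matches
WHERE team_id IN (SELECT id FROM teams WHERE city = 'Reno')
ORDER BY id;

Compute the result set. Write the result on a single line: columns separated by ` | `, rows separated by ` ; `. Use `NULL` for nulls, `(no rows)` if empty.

Inner query: teams.id where city = 'Reno'.
Outer: keep matches rows whose team_id is in that set.
Inner query → {3}

6 | 1 ; 12 | 4 ; 14 | 5 ; 37 | 4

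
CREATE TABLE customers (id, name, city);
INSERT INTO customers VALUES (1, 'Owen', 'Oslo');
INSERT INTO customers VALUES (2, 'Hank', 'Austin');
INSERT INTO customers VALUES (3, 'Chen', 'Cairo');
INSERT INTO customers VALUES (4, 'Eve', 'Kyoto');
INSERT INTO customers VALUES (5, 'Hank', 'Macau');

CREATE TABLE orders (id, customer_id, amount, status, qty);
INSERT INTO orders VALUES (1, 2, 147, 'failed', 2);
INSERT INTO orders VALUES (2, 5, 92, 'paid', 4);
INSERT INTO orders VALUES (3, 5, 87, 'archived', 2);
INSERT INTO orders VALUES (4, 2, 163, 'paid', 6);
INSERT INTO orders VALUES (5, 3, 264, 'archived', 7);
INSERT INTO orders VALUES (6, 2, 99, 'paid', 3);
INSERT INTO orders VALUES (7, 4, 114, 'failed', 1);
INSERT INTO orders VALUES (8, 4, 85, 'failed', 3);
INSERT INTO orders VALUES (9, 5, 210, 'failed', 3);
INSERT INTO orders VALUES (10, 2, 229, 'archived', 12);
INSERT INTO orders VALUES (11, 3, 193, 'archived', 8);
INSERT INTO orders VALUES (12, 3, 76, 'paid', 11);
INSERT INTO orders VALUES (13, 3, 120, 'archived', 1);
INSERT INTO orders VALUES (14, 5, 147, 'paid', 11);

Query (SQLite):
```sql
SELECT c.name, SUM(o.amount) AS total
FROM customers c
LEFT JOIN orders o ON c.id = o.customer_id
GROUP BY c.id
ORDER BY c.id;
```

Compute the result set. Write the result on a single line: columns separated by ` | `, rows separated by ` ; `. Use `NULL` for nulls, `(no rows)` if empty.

LEFT JOIN keeps every customers row; unmatched ones get NULL for orders columns.
Group by customers.id and compute SUM(o.amount). SUM over an all-NULL group is NULL.
  1: ids {—} → SUM(o.amount)=NULL
  2: ids {1, 4, 6, 10} → SUM(o.amount)=638
  3: ids {5, 11, 12, 13} → SUM(o.amount)=653
  4: ids {7, 8} → SUM(o.amount)=199
  5: ids {2, 3, 9, 14} → SUM(o.amount)=536

Owen | NULL ; Hank | 638 ; Chen | 653 ; Eve | 199 ; Hank | 536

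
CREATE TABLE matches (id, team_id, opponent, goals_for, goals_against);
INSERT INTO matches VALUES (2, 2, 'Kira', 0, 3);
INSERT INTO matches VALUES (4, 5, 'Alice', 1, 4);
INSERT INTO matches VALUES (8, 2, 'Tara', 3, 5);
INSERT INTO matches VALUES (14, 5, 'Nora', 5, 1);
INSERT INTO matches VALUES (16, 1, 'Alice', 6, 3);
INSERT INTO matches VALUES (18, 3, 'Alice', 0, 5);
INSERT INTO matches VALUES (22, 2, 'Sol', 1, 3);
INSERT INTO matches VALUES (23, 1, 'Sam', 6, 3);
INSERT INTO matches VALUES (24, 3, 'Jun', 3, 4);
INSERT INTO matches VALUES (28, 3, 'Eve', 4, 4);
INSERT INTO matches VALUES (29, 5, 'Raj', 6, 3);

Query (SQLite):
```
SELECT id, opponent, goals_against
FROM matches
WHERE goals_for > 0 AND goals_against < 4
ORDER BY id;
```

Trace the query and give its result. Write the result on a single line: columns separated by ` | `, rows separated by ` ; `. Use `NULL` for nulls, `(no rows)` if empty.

14 | Nora | 1 ; 16 | Alice | 3 ; 22 | Sol | 3 ; 23 | Sam | 3 ; 29 | Raj | 3

goals_for > 0: ids {4, 8, 14, 16, 22, 23, 24, 28, 29}
goals_against < 4: ids {2, 14, 16, 22, 23, 29}
Combine with AND.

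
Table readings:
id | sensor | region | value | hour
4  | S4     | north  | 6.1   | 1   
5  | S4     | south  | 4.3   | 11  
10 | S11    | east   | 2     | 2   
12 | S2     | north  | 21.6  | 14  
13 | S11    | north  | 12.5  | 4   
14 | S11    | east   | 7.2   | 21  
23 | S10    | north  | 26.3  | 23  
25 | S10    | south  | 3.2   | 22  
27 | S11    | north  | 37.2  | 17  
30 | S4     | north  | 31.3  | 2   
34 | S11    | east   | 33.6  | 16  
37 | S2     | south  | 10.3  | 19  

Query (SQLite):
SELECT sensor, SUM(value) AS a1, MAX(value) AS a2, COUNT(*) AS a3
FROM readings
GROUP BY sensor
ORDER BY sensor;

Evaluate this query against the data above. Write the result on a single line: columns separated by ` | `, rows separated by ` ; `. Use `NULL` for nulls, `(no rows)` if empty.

Group readings by sensor.
Per group compute: SUM(value), MAX(value), COUNT(*).
  S10: ids {23, 25} → SUM(value)=29.5, MAX(value)=26.3, COUNT(*)=2
  S11: ids {10, 13, 14, 27, 34} → SUM(value)=92.5, MAX(value)=37.2, COUNT(*)=5
  S2: ids {12, 37} → SUM(value)=31.9, MAX(value)=21.6, COUNT(*)=2
  S4: ids {4, 5, 30} → SUM(value)=41.7, MAX(value)=31.3, COUNT(*)=3

S10 | 29.5 | 26.3 | 2 ; S11 | 92.5 | 37.2 | 5 ; S2 | 31.9 | 21.6 | 2 ; S4 | 41.7 | 31.3 | 3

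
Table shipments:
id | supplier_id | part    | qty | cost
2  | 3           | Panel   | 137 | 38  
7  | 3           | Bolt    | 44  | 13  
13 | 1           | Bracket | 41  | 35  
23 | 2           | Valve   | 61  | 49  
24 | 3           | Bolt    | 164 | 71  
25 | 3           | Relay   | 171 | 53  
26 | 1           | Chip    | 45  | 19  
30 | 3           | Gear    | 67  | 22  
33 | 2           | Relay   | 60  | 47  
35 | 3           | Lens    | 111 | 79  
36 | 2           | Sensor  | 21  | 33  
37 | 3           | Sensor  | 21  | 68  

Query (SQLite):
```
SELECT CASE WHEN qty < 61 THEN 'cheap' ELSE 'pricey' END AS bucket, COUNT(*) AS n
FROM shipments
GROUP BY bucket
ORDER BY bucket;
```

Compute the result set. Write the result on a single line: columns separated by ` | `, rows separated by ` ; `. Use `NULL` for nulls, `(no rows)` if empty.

Bucket rows by qty < 61 → 'cheap' else 'pricey'; count each bucket.

cheap | 6 ; pricey | 6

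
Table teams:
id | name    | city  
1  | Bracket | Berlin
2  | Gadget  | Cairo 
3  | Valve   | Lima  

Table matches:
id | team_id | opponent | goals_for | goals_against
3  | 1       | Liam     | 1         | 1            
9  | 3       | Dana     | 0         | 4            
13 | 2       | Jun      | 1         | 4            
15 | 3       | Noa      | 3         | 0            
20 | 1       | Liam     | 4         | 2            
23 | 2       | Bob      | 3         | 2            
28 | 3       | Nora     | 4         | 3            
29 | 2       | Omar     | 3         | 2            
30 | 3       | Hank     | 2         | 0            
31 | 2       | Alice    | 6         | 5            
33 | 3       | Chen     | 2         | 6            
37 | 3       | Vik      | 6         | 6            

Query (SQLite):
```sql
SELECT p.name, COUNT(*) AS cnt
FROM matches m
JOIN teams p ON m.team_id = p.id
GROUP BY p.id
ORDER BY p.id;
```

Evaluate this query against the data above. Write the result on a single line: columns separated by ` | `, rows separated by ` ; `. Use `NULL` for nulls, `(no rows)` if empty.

Bracket | 2 ; Gadget | 4 ; Valve | 6

Join each matches row to its teams via team_id.
Group joined rows by teams.id; compute COUNT(*) per group.
  1: ids {3, 20} → COUNT(*)=2
  2: ids {13, 23, 29, 31} → COUNT(*)=4
  3: ids {9, 15, 28, 30, 33, 37} → COUNT(*)=6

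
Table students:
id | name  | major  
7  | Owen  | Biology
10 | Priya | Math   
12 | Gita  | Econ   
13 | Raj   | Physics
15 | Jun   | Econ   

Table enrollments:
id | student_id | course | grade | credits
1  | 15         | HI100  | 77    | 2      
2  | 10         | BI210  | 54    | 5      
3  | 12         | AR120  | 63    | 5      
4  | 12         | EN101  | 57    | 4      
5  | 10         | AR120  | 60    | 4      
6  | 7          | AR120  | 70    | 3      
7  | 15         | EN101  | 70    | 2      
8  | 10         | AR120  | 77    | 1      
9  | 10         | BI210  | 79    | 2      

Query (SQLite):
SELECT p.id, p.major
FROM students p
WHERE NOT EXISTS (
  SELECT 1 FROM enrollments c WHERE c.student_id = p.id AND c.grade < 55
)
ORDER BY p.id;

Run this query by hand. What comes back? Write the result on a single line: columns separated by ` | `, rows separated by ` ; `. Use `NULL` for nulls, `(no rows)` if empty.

7 | Biology ; 12 | Econ ; 13 | Physics ; 15 | Econ

For each students row, check whether any enrollments with matching student_id has grade < 55.
Keep rows where that is false.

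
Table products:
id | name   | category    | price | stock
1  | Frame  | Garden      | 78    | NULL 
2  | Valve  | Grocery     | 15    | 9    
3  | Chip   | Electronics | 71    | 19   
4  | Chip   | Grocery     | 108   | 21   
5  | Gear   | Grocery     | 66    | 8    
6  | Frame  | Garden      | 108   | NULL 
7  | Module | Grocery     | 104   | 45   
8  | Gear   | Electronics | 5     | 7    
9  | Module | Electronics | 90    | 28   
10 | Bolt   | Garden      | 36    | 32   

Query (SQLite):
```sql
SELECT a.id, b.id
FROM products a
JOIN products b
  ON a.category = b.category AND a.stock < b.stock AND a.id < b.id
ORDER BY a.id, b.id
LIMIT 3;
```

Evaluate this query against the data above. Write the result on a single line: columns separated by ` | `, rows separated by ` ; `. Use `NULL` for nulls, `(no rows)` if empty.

2 | 4 ; 2 | 7 ; 3 | 9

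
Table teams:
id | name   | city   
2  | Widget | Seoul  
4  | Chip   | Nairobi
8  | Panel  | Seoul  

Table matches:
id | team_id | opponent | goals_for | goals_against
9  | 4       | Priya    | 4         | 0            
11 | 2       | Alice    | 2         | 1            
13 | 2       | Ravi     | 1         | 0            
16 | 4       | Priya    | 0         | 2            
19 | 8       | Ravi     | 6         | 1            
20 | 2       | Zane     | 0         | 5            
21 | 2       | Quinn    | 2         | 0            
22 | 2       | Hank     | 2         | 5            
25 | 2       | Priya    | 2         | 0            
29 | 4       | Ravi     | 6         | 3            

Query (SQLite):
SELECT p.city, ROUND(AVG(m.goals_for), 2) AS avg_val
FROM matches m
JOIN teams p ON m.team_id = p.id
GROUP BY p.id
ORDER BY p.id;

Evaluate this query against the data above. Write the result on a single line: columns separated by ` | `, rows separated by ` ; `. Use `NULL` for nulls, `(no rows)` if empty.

Seoul | 1.5 ; Nairobi | 3.33 ; Seoul | 6

Join each matches row to its teams via team_id.
Group joined rows by teams.id; compute ROUND(AVG(m.goals_for), 2) per group.
  2: ids {11, 13, 20, 21, 22, 25} → ROUND(AVG(m.goals_for), 2)=1.5
  4: ids {9, 16, 29} → ROUND(AVG(m.goals_for), 2)=3.33
  8: ids {19} → ROUND(AVG(m.goals_for), 2)=6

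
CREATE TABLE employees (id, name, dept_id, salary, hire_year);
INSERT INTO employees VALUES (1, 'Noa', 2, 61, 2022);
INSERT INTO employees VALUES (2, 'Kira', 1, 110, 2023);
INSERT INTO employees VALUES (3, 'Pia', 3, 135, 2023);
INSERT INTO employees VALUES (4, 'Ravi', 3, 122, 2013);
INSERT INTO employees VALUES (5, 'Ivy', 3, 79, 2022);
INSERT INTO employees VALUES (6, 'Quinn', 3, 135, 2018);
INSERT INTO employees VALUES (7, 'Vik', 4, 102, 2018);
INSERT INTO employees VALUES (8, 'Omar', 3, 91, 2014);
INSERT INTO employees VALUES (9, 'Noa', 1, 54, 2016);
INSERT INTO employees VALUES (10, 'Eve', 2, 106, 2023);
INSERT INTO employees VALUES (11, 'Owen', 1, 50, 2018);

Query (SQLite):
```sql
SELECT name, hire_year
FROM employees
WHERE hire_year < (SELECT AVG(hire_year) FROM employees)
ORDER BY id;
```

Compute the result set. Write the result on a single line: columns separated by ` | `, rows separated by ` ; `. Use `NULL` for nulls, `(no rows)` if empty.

Scalar subquery: AVG(hire_year) over all employees rows = 2019.090909 (≈; comparison uses full precision).
Keep rows where hire_year < that value.

Ravi | 2013 ; Quinn | 2018 ; Vik | 2018 ; Omar | 2014 ; Noa | 2016 ; Owen | 2018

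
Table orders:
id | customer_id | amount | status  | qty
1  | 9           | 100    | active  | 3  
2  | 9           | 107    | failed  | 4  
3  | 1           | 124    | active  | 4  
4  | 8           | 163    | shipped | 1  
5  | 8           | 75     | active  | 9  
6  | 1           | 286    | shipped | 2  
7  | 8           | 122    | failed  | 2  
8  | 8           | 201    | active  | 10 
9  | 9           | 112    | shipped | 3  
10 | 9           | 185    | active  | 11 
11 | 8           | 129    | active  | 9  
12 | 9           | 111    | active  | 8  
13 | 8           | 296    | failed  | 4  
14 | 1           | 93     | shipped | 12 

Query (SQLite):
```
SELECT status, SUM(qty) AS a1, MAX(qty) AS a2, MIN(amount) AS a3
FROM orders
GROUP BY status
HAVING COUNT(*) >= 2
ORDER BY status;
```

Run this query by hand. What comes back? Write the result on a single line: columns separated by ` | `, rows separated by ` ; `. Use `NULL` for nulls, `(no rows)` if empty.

active | 54 | 11 | 75 ; failed | 10 | 4 | 107 ; shipped | 18 | 12 | 93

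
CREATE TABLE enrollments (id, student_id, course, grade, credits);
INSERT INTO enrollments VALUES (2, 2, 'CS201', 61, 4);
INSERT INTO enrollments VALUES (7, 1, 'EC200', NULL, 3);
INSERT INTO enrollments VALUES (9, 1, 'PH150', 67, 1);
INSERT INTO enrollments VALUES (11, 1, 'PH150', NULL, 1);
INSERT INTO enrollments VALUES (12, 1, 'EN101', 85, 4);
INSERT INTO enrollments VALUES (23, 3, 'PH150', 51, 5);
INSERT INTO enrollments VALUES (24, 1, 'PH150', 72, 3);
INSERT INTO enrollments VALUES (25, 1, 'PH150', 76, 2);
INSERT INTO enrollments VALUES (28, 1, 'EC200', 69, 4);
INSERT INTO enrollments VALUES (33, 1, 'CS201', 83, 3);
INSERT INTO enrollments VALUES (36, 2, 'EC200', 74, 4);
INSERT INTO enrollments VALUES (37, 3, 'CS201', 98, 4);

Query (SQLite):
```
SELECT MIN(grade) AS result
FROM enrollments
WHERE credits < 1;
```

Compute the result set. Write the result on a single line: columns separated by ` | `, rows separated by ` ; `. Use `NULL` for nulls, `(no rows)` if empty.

NULL

Rows where credits < 1 → grade values: [].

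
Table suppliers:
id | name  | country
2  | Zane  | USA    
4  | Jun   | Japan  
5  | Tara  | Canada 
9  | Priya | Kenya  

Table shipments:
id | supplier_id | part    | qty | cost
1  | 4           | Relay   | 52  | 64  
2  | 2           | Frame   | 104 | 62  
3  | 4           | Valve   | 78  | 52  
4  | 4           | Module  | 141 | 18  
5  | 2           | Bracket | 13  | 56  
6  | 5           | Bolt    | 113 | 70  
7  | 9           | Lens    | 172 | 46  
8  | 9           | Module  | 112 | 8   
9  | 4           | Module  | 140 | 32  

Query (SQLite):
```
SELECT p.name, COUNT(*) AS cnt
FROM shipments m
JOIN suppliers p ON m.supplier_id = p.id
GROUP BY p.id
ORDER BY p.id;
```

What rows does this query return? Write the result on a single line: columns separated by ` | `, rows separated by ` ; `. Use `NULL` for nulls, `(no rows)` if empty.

Zane | 2 ; Jun | 4 ; Tara | 1 ; Priya | 2

Join each shipments row to its suppliers via supplier_id.
Group joined rows by suppliers.id; compute COUNT(*) per group.
  2: ids {2, 5} → COUNT(*)=2
  4: ids {1, 3, 4, 9} → COUNT(*)=4
  5: ids {6} → COUNT(*)=1
  9: ids {7, 8} → COUNT(*)=2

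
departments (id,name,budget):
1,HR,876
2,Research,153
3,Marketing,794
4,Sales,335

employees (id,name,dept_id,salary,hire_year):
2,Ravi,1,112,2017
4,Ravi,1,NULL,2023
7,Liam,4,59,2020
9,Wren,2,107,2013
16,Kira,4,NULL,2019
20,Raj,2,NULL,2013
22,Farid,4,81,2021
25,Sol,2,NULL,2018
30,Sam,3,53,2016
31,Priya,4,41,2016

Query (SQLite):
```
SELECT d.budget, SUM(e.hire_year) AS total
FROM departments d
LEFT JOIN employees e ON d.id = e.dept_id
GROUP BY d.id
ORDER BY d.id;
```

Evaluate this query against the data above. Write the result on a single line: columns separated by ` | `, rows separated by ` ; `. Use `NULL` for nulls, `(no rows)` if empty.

876 | 4040 ; 153 | 6044 ; 794 | 2016 ; 335 | 8076

LEFT JOIN keeps every departments row; unmatched ones get NULL for employees columns.
Group by departments.id and compute SUM(e.hire_year). SUM over an all-NULL group is NULL.
  1: ids {2, 4} → SUM(e.hire_year)=4040
  2: ids {9, 20, 25} → SUM(e.hire_year)=6044
  3: ids {30} → SUM(e.hire_year)=2016
  4: ids {7, 16, 22, 31} → SUM(e.hire_year)=8076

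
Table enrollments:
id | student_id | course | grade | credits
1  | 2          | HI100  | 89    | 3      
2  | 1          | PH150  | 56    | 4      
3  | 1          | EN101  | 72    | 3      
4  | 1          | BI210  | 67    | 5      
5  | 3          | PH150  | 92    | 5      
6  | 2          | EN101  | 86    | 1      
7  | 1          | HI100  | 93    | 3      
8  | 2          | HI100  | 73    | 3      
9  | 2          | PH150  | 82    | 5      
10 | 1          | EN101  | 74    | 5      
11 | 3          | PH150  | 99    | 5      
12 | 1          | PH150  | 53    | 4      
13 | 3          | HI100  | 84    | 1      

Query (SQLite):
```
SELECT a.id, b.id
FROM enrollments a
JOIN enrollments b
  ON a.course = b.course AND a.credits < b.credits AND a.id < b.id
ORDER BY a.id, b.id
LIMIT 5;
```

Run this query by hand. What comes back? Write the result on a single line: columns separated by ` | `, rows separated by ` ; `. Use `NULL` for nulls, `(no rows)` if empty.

Pairs (a,b) with same course, a.credits < b.credits, a.id < b.id.
course groups: BI210:{4} EN101:{3,6,10} HI100:{1,7,8,13} PH150:{2,5,9,11,12}
Ordered by (a.id, b.id); first 5.

2 | 5 ; 2 | 9 ; 2 | 11 ; 3 | 10 ; 6 | 10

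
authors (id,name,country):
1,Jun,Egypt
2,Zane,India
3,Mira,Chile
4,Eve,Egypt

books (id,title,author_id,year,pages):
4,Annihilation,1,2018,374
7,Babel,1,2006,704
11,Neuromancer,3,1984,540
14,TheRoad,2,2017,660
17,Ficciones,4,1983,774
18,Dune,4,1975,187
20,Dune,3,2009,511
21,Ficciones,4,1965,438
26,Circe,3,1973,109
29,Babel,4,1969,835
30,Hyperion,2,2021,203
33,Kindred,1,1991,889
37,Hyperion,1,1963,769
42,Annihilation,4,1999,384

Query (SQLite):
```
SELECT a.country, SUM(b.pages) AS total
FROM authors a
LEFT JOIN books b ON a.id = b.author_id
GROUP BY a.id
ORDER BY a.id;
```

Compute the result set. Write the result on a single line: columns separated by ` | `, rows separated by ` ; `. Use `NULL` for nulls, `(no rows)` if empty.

LEFT JOIN keeps every authors row; unmatched ones get NULL for books columns.
Group by authors.id and compute SUM(b.pages). SUM over an all-NULL group is NULL.
  1: ids {4, 7, 33, 37} → SUM(b.pages)=2736
  2: ids {14, 30} → SUM(b.pages)=863
  3: ids {11, 20, 26} → SUM(b.pages)=1160
  4: ids {17, 18, 21, 29, 42} → SUM(b.pages)=2618

Egypt | 2736 ; India | 863 ; Chile | 1160 ; Egypt | 2618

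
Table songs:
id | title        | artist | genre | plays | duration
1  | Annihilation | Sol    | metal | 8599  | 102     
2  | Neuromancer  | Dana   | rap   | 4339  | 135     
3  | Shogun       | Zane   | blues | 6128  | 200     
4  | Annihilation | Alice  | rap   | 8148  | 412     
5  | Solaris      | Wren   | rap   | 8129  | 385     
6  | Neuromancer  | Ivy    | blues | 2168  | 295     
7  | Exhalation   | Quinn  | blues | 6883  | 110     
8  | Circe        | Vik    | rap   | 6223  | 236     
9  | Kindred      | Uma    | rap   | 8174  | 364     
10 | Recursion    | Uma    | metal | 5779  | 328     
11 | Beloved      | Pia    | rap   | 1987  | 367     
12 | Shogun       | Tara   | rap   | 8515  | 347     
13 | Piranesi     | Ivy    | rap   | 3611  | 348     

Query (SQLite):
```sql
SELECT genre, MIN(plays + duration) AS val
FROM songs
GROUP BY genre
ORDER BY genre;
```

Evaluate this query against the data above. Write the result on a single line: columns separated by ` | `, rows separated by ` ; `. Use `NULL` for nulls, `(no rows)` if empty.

For each row compute plays + duration.
Group by genre; take MIN of the expression per group.
  blues: ids {3, 6, 7} → MIN(plays + duration)=2463
  metal: ids {1, 10} → MIN(plays + duration)=6107
  rap: ids {2, 4, 5, 8, 9, 11, 12, 13} → MIN(plays + duration)=2354

blues | 2463 ; metal | 6107 ; rap | 2354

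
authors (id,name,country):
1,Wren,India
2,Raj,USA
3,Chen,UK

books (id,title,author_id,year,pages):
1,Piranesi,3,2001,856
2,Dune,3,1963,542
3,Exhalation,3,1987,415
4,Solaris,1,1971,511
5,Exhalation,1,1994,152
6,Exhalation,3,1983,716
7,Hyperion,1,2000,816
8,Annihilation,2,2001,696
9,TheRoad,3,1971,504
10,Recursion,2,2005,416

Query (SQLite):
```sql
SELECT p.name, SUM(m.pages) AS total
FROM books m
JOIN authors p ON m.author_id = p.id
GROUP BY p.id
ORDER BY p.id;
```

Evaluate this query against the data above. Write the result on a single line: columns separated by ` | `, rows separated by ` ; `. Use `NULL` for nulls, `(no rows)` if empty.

Join each books row to its authors via author_id.
Group joined rows by authors.id; compute SUM(m.pages) per group.
  1: ids {4, 5, 7} → SUM(m.pages)=1479
  2: ids {8, 10} → SUM(m.pages)=1112
  3: ids {1, 2, 3, 6, 9} → SUM(m.pages)=3033

Wren | 1479 ; Raj | 1112 ; Chen | 3033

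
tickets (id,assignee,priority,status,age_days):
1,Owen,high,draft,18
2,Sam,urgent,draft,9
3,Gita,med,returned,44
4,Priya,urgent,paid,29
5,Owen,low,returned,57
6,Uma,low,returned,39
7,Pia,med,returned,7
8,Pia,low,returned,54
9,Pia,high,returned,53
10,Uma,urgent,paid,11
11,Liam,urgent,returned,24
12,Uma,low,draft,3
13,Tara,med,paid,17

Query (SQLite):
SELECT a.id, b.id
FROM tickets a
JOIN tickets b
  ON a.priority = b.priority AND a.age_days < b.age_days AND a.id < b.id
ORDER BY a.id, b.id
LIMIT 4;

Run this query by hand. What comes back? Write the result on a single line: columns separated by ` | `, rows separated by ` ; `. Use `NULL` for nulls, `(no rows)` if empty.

1 | 9 ; 2 | 4 ; 2 | 10 ; 2 | 11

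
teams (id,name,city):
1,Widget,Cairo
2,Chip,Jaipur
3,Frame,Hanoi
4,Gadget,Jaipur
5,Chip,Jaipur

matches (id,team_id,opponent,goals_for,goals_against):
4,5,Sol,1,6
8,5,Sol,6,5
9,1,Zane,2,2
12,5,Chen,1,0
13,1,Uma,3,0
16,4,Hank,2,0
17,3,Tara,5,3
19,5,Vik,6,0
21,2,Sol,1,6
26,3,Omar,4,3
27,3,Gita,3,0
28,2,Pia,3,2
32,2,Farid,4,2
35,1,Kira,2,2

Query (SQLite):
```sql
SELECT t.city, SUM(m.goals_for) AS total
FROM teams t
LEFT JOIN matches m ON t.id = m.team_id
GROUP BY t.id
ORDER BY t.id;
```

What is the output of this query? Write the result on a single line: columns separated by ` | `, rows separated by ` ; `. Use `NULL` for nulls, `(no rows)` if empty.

LEFT JOIN keeps every teams row; unmatched ones get NULL for matches columns.
Group by teams.id and compute SUM(m.goals_for). SUM over an all-NULL group is NULL.
  1: ids {9, 13, 35} → SUM(m.goals_for)=7
  2: ids {21, 28, 32} → SUM(m.goals_for)=8
  3: ids {17, 26, 27} → SUM(m.goals_for)=12
  4: ids {16} → SUM(m.goals_for)=2
  5: ids {4, 8, 12, 19} → SUM(m.goals_for)=14

Cairo | 7 ; Jaipur | 8 ; Hanoi | 12 ; Jaipur | 2 ; Jaipur | 14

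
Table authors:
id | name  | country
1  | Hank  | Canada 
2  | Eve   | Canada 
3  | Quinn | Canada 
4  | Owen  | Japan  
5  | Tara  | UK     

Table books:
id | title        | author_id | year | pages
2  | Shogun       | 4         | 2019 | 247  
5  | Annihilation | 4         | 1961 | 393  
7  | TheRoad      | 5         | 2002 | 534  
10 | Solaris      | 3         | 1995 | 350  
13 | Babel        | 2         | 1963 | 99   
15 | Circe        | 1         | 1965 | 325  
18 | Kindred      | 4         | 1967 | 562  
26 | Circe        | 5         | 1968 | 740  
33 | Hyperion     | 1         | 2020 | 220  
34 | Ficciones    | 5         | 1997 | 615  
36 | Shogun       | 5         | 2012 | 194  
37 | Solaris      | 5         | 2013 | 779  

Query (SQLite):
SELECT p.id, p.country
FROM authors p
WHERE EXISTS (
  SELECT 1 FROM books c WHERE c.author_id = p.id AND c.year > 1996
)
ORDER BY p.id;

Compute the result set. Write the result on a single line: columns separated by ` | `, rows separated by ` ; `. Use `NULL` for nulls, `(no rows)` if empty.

For each authors row, check whether any books with matching author_id has year > 1996.
Keep rows where that is true.

1 | Canada ; 4 | Japan ; 5 | UK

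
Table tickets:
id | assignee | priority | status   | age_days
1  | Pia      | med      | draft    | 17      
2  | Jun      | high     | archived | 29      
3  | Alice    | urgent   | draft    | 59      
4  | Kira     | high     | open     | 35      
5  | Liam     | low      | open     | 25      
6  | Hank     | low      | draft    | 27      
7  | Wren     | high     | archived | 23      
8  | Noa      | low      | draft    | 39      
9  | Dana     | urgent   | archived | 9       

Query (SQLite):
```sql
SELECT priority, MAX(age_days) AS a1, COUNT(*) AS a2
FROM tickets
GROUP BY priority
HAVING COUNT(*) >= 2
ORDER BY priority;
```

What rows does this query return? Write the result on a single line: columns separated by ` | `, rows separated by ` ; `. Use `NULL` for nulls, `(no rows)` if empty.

Group tickets by priority.
Per group compute: MAX(age_days), COUNT(*).
HAVING: drop groups with fewer than 2 rows.
  high: ids {2, 4, 7} → MAX(age_days)=35, COUNT(*)=3
  low: ids {5, 6, 8} → MAX(age_days)=39, COUNT(*)=3
  med: ids {1} → MAX(age_days)=17, COUNT(*)=1
  urgent: ids {3, 9} → MAX(age_days)=59, COUNT(*)=2

high | 35 | 3 ; low | 39 | 3 ; urgent | 59 | 2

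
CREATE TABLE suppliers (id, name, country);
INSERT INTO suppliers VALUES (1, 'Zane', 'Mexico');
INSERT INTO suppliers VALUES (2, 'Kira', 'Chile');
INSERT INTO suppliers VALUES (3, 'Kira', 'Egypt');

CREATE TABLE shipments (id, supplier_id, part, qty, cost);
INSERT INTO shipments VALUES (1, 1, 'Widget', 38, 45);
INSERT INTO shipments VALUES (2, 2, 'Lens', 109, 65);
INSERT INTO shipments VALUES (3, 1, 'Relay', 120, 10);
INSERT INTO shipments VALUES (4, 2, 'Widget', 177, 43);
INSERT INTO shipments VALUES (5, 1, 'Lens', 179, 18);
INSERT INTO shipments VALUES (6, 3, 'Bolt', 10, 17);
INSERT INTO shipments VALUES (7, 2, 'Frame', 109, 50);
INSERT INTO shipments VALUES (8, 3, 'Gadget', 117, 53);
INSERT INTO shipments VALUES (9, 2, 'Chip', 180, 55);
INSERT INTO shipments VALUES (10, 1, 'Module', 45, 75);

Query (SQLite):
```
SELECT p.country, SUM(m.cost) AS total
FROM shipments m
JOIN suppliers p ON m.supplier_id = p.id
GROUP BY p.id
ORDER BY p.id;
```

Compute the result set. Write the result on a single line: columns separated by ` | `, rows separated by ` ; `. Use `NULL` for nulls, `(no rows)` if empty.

Mexico | 148 ; Chile | 213 ; Egypt | 70

Join each shipments row to its suppliers via supplier_id.
Group joined rows by suppliers.id; compute SUM(m.cost) per group.
  1: ids {1, 3, 5, 10} → SUM(m.cost)=148
  2: ids {2, 4, 7, 9} → SUM(m.cost)=213
  3: ids {6, 8} → SUM(m.cost)=70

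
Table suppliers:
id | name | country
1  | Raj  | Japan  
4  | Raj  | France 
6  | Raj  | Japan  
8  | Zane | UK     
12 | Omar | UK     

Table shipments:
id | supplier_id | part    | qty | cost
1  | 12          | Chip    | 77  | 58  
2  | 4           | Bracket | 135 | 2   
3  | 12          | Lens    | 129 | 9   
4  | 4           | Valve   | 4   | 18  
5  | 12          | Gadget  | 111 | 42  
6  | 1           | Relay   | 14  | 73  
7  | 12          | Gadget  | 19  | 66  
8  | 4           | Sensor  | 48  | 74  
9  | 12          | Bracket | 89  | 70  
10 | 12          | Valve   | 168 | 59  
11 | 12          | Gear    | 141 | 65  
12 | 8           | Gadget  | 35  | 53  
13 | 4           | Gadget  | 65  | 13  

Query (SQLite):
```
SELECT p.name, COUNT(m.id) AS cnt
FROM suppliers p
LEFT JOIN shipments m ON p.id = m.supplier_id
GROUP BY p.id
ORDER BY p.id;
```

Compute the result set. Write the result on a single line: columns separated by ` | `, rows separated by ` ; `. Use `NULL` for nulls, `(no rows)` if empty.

Raj | 1 ; Raj | 4 ; Raj | 0 ; Zane | 1 ; Omar | 7

LEFT JOIN keeps every suppliers row; unmatched ones get NULL for shipments columns.
Group by suppliers.id and compute COUNT(m.id). COUNT(col) of an all-NULL group is 0.
  1: ids {6} → COUNT(m.id)=1
  4: ids {2, 4, 8, 13} → COUNT(m.id)=4
  6: ids {—} → COUNT(m.id)=0
  8: ids {12} → COUNT(m.id)=1
  12: ids {1, 3, 5, 7, 9, 10, 11} → COUNT(m.id)=7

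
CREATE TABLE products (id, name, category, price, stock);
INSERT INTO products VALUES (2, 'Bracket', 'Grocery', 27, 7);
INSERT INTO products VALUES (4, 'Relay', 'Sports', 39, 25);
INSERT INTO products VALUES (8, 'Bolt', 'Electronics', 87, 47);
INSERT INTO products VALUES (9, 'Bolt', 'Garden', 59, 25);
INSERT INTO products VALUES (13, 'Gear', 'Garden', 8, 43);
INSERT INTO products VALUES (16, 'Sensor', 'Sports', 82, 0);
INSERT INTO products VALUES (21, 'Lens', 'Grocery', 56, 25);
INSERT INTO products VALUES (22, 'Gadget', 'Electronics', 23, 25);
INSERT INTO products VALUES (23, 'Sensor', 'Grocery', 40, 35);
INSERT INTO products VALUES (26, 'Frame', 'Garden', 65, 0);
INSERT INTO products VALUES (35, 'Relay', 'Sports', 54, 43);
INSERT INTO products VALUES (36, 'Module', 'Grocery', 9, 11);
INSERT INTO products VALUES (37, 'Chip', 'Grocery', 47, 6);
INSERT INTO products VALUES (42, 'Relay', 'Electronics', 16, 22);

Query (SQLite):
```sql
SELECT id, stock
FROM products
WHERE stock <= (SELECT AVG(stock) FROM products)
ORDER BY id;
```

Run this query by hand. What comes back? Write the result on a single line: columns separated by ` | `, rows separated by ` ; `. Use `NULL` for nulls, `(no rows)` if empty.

2 | 7 ; 16 | 0 ; 26 | 0 ; 36 | 11 ; 37 | 6 ; 42 | 22

Scalar subquery: AVG(stock) over all products rows = 22.428571 (≈; comparison uses full precision).
Keep rows where stock <= that value.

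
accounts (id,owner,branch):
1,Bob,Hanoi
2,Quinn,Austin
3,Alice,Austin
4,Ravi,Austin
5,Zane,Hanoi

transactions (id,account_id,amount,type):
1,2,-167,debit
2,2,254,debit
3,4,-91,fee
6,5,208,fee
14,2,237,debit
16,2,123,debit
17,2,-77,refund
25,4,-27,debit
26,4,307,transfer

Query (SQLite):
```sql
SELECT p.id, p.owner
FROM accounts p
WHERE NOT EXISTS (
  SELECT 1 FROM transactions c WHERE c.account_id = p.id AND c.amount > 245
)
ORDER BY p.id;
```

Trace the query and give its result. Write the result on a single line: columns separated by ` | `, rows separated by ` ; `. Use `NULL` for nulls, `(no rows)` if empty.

For each accounts row, check whether any transactions with matching account_id has amount > 245.
Keep rows where that is false.

1 | Bob ; 3 | Alice ; 5 | Zane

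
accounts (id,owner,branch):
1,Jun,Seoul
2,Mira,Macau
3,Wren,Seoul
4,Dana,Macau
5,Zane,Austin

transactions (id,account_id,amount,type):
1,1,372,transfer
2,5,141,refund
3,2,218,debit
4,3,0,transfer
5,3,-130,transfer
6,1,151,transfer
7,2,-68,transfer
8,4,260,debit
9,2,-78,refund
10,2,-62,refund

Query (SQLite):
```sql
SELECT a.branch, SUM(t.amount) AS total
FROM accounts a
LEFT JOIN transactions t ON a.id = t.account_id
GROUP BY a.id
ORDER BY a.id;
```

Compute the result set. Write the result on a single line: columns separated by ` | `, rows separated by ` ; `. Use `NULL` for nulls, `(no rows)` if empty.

Seoul | 523 ; Macau | 10 ; Seoul | -130 ; Macau | 260 ; Austin | 141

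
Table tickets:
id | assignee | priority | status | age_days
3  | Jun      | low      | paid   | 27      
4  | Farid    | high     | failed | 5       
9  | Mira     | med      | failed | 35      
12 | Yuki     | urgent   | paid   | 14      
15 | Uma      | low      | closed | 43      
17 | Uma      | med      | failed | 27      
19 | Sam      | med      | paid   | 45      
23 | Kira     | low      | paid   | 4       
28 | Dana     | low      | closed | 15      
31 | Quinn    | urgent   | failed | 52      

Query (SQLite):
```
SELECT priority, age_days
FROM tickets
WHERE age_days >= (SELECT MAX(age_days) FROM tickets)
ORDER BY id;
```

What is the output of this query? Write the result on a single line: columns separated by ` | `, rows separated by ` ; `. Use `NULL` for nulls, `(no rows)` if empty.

urgent | 52

Scalar subquery: MAX(age_days) over all tickets rows = 52.
Keep rows where age_days >= that value.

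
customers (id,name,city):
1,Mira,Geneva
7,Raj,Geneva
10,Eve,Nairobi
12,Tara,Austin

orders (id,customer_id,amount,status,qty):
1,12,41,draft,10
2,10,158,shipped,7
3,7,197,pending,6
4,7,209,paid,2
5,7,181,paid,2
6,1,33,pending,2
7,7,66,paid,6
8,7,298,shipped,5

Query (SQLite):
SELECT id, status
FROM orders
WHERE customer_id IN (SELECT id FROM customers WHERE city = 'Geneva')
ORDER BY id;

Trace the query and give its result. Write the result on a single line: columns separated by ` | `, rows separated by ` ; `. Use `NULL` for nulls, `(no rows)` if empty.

3 | pending ; 4 | paid ; 5 | paid ; 6 | pending ; 7 | paid ; 8 | shipped

Inner query: customers.id where city = 'Geneva'.
Outer: keep orders rows whose customer_id is in that set.
Inner query → {1, 7}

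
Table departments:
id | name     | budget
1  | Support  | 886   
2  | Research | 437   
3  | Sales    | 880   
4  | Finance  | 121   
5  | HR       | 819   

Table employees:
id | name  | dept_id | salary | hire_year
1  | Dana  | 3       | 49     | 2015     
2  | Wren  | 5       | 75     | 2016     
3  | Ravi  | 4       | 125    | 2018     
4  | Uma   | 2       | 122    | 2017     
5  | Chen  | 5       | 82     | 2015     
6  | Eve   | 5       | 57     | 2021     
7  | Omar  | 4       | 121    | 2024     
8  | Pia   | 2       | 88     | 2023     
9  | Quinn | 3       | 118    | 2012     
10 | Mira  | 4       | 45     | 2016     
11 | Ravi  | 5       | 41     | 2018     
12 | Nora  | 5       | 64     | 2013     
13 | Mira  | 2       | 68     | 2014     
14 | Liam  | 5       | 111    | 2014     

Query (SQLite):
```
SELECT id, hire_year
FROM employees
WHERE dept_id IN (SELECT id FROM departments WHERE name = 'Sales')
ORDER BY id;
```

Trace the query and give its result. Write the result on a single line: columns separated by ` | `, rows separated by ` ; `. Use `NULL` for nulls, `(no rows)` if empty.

Inner query: departments.id where name = 'Sales'.
Outer: keep employees rows whose dept_id is in that set.
Inner query → {3}

1 | 2015 ; 9 | 2012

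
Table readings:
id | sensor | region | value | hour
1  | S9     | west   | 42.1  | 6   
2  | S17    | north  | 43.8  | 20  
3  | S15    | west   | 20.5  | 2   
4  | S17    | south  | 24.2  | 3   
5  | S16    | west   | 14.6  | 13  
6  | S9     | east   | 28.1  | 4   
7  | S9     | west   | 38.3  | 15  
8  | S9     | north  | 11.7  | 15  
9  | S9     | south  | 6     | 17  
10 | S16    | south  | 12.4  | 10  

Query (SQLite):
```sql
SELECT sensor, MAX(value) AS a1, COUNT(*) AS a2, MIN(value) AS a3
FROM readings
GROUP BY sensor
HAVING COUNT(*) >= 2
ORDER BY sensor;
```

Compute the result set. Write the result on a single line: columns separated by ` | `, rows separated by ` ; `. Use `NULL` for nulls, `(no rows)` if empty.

S16 | 14.6 | 2 | 12.4 ; S17 | 43.8 | 2 | 24.2 ; S9 | 42.1 | 5 | 6

Group readings by sensor.
Per group compute: MAX(value), COUNT(*), MIN(value).
HAVING: drop groups with fewer than 2 rows.
  S15: ids {3} → MAX(value)=20.5, COUNT(*)=1, MIN(value)=20.5
  S16: ids {5, 10} → MAX(value)=14.6, COUNT(*)=2, MIN(value)=12.4
  S17: ids {2, 4} → MAX(value)=43.8, COUNT(*)=2, MIN(value)=24.2
  S9: ids {1, 6, 7, 8, 9} → MAX(value)=42.1, COUNT(*)=5, MIN(value)=6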